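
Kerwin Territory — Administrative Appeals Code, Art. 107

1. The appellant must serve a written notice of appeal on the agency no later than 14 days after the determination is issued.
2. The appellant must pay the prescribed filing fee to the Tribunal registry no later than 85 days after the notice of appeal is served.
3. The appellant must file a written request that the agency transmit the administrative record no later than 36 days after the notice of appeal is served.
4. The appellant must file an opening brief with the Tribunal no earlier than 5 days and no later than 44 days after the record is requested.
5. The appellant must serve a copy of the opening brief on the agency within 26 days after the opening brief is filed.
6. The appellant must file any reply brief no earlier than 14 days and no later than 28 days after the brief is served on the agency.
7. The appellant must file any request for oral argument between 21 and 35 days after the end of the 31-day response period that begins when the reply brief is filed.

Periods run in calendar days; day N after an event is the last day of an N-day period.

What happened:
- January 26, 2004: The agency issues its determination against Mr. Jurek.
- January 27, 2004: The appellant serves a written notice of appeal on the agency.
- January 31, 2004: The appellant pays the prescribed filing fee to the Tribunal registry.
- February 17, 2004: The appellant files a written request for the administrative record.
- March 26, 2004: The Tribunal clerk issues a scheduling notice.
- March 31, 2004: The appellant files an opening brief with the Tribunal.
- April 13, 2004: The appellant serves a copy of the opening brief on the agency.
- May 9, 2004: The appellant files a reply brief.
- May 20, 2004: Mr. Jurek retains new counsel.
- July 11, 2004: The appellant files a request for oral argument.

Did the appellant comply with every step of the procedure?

Yes

Step 1: 14 days after January 26, 2004 (when the determination is issued) is February 9, 2004; done January 27, 2004 — timely.
Step 2: 85 days after January 27, 2004 (when the notice of appeal is served) is April 21, 2004; completed January 31, 2004, before the deadline.
Step 3: 36 days after January 27, 2004 (when the notice of appeal is served) is March 3, 2004; done February 17, 2004 — timely.
Step 4: the window is 5–44 days after February 17, 2004 (when the record is requested), so February 22, 2004 through April 1, 2004; March 31, 2004 falls inside that range.
Step 5: 26 days after March 31, 2004 (when the opening brief is filed) is April 26, 2004; April 13, 2004 is within that limit.
Step 6: the window is 14–28 days after April 13, 2004 (when the brief is served on the agency), so April 27, 2004 through May 11, 2004; done May 9, 2004, which is between those dates.
Step 7: the window is 21–35 days after June 9, 2004 (end of the 31-day response period, which began when the reply brief is filed on May 9, 2004), so June 30, 2004 through July 14, 2004; done July 11, 2004 — within the window.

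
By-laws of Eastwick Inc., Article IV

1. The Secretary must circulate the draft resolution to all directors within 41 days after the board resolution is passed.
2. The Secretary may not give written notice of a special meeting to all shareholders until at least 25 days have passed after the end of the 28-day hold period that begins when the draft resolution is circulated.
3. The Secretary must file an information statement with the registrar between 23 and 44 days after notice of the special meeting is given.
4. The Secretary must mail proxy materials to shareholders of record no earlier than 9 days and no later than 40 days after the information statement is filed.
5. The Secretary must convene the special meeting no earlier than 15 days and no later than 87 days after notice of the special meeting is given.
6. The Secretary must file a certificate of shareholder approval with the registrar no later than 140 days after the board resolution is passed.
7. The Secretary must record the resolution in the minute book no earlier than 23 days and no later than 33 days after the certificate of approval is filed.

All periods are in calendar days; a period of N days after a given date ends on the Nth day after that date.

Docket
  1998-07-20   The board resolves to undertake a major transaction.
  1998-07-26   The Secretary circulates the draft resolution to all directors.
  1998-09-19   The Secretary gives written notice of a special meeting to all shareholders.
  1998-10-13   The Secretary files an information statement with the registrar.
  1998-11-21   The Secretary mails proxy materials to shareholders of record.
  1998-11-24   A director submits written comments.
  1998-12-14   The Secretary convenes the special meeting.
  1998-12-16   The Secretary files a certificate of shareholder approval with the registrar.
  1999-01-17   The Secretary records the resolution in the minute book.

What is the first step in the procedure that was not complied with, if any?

(1) due by 1998-07-20 + 41 days = 1998-08-30; completed 1998-07-26, before the deadline.
(2) permitted from 1998-08-23 + 25 days = 1998-09-17 onward; done 1998-09-19, after the minimum wait.
(3) the permitted window runs from 1998-09-19 + 23 = 1998-10-12 to 1998-09-19 + 44 = 1998-11-02; done 1998-10-13, which is between those dates.
(4) the permitted window runs from 1998-10-13 + 9 = 1998-10-22 to 1998-10-13 + 40 = 1998-11-22; done 1998-11-21, which is between those dates.
(5) the permitted window runs from 1998-09-19 + 15 = 1998-10-04 to 1998-09-19 + 87 = 1998-12-15; done 1998-12-14, which is between those dates.
(6) due by 1998-07-20 + 140 days = 1998-12-07; done 1998-12-16 — 9 days late.
Later steps need not be reached.

Step 6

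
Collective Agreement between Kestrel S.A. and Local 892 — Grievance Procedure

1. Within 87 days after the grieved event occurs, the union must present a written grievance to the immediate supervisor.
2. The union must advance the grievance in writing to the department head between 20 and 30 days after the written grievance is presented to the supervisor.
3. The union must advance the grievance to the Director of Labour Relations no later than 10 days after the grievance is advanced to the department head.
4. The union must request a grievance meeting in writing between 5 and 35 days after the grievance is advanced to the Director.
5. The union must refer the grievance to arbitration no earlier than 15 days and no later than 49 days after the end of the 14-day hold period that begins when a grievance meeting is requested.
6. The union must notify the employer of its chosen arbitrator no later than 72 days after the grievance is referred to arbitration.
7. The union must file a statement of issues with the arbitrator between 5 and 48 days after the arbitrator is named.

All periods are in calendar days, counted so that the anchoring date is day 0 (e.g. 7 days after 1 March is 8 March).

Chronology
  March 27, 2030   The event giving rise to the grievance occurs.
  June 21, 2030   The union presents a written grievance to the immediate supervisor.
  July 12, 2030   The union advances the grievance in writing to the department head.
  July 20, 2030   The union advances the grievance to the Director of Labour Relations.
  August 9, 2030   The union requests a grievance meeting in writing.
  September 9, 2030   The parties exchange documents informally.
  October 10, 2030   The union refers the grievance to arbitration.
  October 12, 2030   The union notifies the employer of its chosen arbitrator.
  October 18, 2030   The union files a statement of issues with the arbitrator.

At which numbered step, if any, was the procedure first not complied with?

None — every step was satisfied

Step 1 — counting 87 days from March 27, 2030 (when the grieved event occurs) gives a deadline of June 22, 2030; completed June 21, 2030, before the deadline.
Step 2 — 20 and 30 days from June 21, 2030 (when the written grievance is presented to the supervisor) are July 11, 2030 and July 21, 2030 respectively; July 12, 2030 falls inside that range.
Step 3 — counting 10 days from July 12, 2030 (when the grievance is advanced to the department head) gives a deadline of July 22, 2030; July 20, 2030 is within that limit.
Step 4 — 5 and 35 days from July 20, 2030 (when the grievance is advanced to the Director) are July 25, 2030 and August 24, 2030 respectively; done August 9, 2030, which is between those dates.
Step 5 — 15 and 49 days from August 23, 2030 (end of the 14-day hold period, which began when a grievance meeting is requested on August 9, 2030) are September 7, 2030 and October 11, 2030 respectively; done October 10, 2030, which is between those dates.
Step 6 — counting 72 days from October 10, 2030 (when the grievance is referred to arbitration) gives a deadline of December 21, 2030; completed October 12, 2030, before the deadline.
Step 7 — 5 and 48 days from October 12, 2030 (when the arbitrator is named) are October 17, 2030 and November 29, 2030 respectively; done October 18, 2030, which is between those dates.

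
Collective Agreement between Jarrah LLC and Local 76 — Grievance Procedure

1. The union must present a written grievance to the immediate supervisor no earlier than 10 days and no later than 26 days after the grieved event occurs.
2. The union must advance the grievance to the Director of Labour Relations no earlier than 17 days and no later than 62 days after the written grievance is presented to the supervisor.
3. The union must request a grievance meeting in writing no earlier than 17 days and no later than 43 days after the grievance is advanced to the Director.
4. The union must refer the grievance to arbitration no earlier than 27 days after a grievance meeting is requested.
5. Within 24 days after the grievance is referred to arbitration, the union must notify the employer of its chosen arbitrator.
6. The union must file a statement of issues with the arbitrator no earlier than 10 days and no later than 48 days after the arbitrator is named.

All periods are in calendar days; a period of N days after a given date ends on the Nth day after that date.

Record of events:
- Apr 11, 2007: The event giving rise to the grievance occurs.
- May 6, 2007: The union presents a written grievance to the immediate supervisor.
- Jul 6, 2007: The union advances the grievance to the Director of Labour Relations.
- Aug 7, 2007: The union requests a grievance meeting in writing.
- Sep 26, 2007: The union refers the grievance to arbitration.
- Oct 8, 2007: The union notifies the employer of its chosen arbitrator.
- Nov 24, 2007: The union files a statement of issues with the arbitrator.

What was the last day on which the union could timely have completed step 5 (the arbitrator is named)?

Step 5 runs from Sep 26, 2007, when the grievance is referred to arbitration. 24 days after Sep 26, 2007 is Oct 20, 2007.

Oct 20, 2007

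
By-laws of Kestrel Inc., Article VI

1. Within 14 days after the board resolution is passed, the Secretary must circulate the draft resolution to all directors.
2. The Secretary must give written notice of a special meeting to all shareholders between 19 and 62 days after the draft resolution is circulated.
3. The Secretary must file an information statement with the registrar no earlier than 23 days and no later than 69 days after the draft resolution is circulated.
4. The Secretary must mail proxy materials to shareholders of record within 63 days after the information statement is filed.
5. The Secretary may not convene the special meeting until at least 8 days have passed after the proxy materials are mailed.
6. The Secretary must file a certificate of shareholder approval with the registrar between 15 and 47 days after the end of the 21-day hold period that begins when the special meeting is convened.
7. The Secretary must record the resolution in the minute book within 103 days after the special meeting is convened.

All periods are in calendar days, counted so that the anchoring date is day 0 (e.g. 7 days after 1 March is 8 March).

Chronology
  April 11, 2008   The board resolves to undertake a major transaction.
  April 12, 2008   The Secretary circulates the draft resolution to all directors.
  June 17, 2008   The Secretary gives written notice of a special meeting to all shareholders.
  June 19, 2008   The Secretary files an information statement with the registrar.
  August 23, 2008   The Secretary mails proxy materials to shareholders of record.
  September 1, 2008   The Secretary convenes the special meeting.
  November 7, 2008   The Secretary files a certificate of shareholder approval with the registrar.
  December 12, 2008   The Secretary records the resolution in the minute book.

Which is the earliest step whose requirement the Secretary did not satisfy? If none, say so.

Step 1: 14 days after April 11, 2008 (when the board resolution is passed) is April 25, 2008; completed April 12, 2008, before the deadline.
Step 2: the window is 19–62 days after April 12, 2008 (when the draft resolution is circulated), so May 1, 2008 through June 13, 2008; done June 17, 2008 — 4 days after the window closed.
No need to go further; step 2 was not satisfied.

Step 2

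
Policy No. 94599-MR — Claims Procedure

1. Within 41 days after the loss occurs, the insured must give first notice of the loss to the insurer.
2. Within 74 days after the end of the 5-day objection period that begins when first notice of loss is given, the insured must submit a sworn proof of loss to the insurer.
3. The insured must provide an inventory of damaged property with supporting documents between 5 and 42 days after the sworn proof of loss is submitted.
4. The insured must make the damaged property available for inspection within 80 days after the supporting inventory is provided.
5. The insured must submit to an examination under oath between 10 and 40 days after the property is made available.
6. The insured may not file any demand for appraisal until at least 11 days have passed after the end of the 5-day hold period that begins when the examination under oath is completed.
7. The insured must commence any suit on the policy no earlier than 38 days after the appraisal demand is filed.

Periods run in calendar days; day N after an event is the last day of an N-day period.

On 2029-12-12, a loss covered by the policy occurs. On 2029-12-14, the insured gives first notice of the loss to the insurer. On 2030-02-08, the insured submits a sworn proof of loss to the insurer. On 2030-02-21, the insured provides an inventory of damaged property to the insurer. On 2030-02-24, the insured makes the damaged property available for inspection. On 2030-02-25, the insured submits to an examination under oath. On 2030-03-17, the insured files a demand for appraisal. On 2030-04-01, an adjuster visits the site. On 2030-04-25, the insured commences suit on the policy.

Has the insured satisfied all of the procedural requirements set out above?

Step 1: 41 days after 2029-12-12 (when the loss occurs) is 2030-01-22; completed 2029-12-14, before the deadline.
Step 2: 74 days after 2029-12-19 (end of the 5-day objection period, which began when first notice of loss is given on 2029-12-14) is 2030-03-03; 2030-02-08 is within that limit.
Step 3: the window is 5–42 days after 2030-02-08 (when the sworn proof of loss is submitted), so 2030-02-13 through 2030-03-22; 2030-02-21 falls inside that range.
Step 4: 80 days after 2030-02-21 (when the supporting inventory is provided) is 2030-05-12; 2030-02-24 is within that limit.
Step 5: the window is 10–40 days after 2030-02-24 (when the property is made available), so 2030-03-06 through 2030-04-05; done 2030-02-25 — 9 days before the window opened.
That is the first point of non-compliance.

No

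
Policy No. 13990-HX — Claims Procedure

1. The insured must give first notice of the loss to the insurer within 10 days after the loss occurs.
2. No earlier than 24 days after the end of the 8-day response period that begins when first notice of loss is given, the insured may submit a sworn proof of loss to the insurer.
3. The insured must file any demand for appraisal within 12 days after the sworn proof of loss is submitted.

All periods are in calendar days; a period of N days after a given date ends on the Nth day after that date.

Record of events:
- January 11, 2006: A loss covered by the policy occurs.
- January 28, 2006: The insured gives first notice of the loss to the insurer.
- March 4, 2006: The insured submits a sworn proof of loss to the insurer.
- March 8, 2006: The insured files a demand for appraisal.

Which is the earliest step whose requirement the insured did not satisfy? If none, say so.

Step 1

Step 1 — counting 10 days from January 11, 2006 (when the loss occurs) gives a deadline of January 21, 2006; January 28, 2006 misses that deadline by 7 days.
The procedure was therefore not followed at step 1.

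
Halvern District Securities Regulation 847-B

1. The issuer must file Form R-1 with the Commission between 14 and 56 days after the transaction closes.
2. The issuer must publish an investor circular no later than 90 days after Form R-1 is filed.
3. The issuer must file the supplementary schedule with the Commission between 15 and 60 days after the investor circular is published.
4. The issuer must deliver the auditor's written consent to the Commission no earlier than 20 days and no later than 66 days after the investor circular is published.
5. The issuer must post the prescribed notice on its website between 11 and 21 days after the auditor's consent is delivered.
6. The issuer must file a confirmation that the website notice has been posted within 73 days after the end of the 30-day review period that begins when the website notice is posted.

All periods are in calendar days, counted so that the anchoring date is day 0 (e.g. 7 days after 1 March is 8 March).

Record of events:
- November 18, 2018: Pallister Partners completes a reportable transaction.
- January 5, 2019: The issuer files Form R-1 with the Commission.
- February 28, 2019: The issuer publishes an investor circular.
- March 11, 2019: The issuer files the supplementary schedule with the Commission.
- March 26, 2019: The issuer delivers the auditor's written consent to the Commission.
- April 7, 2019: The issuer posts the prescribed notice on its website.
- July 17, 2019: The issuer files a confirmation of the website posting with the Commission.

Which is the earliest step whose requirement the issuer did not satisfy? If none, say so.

Step 1: the window is 14–56 days after November 18, 2018 (when the transaction closes), so December 2, 2018 through January 13, 2019; January 5, 2019 falls inside that range.
Step 2: 90 days after January 5, 2019 (when Form R-1 is filed) is April 5, 2019; completed February 28, 2019, before the deadline.
Step 3: the window is 15–60 days after February 28, 2019 (when the investor circular is published), so March 15, 2019 through April 29, 2019; done March 11, 2019 — 4 days before the window opened.
The analysis stops there.

Step 3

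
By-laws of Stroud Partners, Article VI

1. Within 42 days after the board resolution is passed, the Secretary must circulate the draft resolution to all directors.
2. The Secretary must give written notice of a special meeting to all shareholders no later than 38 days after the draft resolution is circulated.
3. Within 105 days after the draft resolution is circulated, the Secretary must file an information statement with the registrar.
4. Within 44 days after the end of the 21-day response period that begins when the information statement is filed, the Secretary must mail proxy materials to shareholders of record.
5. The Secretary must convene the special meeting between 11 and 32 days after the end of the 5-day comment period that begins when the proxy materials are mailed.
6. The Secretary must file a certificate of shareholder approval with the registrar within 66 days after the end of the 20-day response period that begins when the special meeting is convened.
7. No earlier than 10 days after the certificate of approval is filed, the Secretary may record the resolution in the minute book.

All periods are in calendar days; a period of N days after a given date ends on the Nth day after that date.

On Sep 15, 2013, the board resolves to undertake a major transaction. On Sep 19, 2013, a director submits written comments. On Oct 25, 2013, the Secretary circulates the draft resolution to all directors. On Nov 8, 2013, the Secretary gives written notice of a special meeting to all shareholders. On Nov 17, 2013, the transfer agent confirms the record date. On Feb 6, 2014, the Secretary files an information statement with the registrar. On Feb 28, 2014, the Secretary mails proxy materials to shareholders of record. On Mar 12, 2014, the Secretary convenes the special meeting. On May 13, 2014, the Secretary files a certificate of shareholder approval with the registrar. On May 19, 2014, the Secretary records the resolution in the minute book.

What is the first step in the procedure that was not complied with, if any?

Step 5

Step 1 — counting 42 days from Sep 15, 2013 (when the board resolution is passed) gives a deadline of Oct 27, 2013; Oct 25, 2013 is within that limit.
Step 2 — counting 38 days from Oct 25, 2013 (when the draft resolution is circulated) gives a deadline of Dec 2, 2013; Nov 8, 2013 is within that limit.
Step 3 — counting 105 days from Oct 25, 2013 (when the draft resolution is circulated) gives a deadline of Feb 7, 2014; completed Feb 6, 2014, before the deadline.
Step 4 — counting 44 days from Feb 27, 2014 (end of the 21-day response period, which began when the information statement is filed on Feb 6, 2014) gives a deadline of Apr 12, 2014; done Feb 28, 2014 — timely.
Step 5 — 11 and 32 days from Mar 5, 2014 (end of the 5-day comment period, which began when the proxy materials are mailed on Feb 28, 2014) are Mar 16, 2014 and Apr 6, 2014 respectively; done Mar 12, 2014 — 4 days before the window opened.
The procedure was therefore not followed at step 5.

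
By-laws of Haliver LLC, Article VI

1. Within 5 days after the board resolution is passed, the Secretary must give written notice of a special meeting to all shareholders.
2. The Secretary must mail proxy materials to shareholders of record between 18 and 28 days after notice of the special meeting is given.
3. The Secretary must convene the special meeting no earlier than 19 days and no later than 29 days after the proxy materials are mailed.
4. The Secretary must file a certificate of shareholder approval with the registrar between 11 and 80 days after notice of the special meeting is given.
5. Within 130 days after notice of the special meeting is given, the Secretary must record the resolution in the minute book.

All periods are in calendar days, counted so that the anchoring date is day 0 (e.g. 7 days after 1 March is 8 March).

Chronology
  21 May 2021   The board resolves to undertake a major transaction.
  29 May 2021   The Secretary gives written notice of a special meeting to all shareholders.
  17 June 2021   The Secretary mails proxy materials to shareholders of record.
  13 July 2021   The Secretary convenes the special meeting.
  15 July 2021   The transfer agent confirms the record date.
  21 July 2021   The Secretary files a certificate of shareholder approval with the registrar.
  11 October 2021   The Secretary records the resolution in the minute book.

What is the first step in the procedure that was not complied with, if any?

Step 1

Step 1: 5 days after 21 May 2021 (when the board resolution is passed) is 26 May 2021; done 29 May 2021 — 3 days late.
Later steps need not be reached.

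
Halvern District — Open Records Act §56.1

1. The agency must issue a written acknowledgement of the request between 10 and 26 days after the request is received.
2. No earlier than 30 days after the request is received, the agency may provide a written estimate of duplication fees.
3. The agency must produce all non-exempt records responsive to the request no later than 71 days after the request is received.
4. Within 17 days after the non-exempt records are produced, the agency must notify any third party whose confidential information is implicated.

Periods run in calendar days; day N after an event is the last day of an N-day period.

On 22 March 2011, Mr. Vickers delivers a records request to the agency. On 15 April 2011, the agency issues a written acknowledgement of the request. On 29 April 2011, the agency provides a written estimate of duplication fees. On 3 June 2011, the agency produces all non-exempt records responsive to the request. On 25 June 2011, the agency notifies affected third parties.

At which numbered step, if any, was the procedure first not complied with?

Step 3

Step 1 — 10 and 26 days from 22 March 2011 (when the request is received) are 1 April 2011 and 17 April 2011 respectively; 15 April 2011 falls inside that range.
Step 2 — must wait 30 days from 22 March 2011 (when the request is received), so not before 21 April 2011; done 29 April 2011, after the minimum wait.
Step 3 — counting 71 days from 22 March 2011 (when the request is received) gives a deadline of 1 June 2011; 3 June 2011 misses that deadline by 2 days.
That is the first point of non-compliance.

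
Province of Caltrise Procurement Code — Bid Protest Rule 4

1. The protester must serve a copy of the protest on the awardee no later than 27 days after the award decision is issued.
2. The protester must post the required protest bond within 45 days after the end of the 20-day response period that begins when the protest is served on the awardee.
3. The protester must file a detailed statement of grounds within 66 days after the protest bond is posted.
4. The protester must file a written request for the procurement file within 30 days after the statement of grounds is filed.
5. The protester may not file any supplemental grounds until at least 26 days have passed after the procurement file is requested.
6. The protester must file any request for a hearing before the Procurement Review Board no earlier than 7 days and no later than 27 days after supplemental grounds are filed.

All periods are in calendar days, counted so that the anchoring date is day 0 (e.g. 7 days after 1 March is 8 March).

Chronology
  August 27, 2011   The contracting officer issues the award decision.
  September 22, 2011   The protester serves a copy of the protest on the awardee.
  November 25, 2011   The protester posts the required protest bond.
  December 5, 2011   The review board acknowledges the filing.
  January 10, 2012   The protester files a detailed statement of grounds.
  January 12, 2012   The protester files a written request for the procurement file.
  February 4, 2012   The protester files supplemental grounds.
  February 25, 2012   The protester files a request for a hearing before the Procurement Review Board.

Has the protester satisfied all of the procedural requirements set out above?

Step 1: 27 days after August 27, 2011 (when the award decision is issued) is September 23, 2011; done September 22, 2011 — timely.
Step 2: 45 days after October 12, 2011 (end of the 20-day response period, which began when the protest is served on the awardee on September 22, 2011) is November 26, 2011; November 25, 2011 is within that limit.
Step 3: 66 days after November 25, 2011 (when the protest bond is posted) is January 30, 2012; January 10, 2012 is within that limit.
Step 4: 30 days after January 10, 2012 (when the statement of grounds is filed) is February 9, 2012; completed January 12, 2012, before the deadline.
Step 5: the earliest permitted date is 26 days after January 12, 2012 (when the procurement file is requested), i.e. February 7, 2012; February 4, 2012 is 3 days before the earliest permitted date.
Later steps need not be reached.

No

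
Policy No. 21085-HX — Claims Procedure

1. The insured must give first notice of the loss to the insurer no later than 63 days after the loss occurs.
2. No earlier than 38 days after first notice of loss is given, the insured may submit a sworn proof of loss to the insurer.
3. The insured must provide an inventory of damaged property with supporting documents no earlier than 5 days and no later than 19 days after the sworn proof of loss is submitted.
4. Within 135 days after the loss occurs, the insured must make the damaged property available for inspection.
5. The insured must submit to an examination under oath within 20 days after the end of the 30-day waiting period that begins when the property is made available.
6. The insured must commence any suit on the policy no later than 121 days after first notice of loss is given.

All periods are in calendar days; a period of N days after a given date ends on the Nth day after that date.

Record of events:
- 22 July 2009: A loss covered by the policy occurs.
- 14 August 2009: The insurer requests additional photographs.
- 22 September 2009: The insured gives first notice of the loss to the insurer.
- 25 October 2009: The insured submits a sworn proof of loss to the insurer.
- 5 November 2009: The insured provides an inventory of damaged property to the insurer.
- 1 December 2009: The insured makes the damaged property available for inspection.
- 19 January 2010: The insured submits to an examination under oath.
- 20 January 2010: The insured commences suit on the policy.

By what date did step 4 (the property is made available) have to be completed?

4 December 2009

Step 4 runs from 22 July 2009, when the loss occurs. 135 days after 22 July 2009 is 4 December 2009.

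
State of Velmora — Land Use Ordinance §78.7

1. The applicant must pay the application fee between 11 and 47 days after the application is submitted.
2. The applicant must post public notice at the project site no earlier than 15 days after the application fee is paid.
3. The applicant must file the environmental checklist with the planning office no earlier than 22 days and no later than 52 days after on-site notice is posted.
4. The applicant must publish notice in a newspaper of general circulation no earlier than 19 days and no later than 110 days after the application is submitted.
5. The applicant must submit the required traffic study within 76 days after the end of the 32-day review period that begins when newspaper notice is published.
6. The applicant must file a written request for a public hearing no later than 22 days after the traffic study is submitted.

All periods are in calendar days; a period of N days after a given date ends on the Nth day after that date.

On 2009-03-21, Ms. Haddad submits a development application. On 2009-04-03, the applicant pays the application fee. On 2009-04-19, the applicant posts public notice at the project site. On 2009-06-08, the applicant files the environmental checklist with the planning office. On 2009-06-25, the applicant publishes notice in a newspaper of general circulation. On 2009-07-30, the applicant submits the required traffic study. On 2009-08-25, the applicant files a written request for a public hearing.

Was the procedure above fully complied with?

No

Step 1 — 11 and 47 days from 2009-03-21 (when the application is submitted) are 2009-04-01 and 2009-05-07 respectively; 2009-04-03 falls inside that range.
Step 2 — must wait 15 days from 2009-04-03 (when the application fee is paid), so not before 2009-04-18; done 2009-04-19, after the minimum wait.
Step 3 — 22 and 52 days from 2009-04-19 (when on-site notice is posted) are 2009-05-11 and 2009-06-10 respectively; done 2009-06-08, which is between those dates.
Step 4 — 19 and 110 days from 2009-03-21 (when the application is submitted) are 2009-04-09 and 2009-07-09 respectively; done 2009-06-25 — within the window.
Step 5 — counting 76 days from 2009-07-27 (end of the 32-day review period, which began when newspaper notice is published on 2009-06-25) gives a deadline of 2009-10-11; done 2009-07-30 — timely.
Step 6 — counting 22 days from 2009-07-30 (when the traffic study is submitted) gives a deadline of 2009-08-21; 2009-08-25 misses that deadline by 4 days.
No need to go further; step 6 was not satisfied.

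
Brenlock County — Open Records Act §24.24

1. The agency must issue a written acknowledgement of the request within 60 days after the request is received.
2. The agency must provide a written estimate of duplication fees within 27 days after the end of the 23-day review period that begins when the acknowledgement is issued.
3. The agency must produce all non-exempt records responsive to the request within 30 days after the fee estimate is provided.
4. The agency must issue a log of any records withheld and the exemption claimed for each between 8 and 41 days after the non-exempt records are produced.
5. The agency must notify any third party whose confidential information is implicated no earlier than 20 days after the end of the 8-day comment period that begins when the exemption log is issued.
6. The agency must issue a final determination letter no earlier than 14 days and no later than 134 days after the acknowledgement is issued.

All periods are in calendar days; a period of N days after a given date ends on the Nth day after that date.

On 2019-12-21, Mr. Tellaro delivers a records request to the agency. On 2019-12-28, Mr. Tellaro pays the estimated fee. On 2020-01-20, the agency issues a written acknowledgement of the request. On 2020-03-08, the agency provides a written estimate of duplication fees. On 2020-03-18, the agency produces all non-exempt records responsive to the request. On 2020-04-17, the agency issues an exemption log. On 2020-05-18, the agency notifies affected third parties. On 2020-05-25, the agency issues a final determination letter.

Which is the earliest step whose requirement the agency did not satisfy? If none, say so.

None — every step was satisfied

Step 1 — counting 60 days from 2019-12-21 (when the request is received) gives a deadline of 2020-02-19; done 2020-01-20 — timely.
Step 2 — counting 27 days from 2020-02-12 (end of the 23-day review period, which began when the acknowledgement is issued on 2020-01-20) gives a deadline of 2020-03-10; completed 2020-03-08, before the deadline.
Step 3 — counting 30 days from 2020-03-08 (when the fee estimate is provided) gives a deadline of 2020-04-07; done 2020-03-18 — timely.
Step 4 — 8 and 41 days from 2020-03-18 (when the non-exempt records are produced) are 2020-03-26 and 2020-04-28 respectively; done 2020-04-17 — within the window.
Step 5 — must wait 20 days from 2020-04-25 (end of the 8-day comment period, which began when the exemption log is issued on 2020-04-17), so not before 2020-05-15; 2020-05-18 is on or after that date.
Step 6 — 14 and 134 days from 2020-01-20 (when the acknowledgement is issued) are 2020-02-03 and 2020-06-02 respectively; done 2020-05-25 — within the window.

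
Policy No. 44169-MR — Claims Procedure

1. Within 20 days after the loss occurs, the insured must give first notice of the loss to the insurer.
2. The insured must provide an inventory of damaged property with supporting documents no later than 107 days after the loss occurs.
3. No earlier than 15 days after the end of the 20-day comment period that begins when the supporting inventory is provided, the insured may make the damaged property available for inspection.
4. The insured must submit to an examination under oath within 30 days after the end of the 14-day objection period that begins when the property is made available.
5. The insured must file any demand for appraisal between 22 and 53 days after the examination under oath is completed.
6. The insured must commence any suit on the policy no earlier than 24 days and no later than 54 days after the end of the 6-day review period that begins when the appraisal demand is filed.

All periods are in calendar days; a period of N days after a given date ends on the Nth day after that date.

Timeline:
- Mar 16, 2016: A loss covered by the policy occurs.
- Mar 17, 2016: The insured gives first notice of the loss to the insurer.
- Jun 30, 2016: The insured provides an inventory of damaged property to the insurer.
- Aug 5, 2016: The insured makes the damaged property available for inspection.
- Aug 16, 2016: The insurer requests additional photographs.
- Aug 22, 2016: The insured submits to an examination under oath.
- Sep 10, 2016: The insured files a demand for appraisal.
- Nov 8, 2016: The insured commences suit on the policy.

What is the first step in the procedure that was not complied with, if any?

Step 5

Step 1 — counting 20 days from Mar 16, 2016 (when the loss occurs) gives a deadline of Apr 5, 2016; done Mar 17, 2016 — timely.
Step 2 — counting 107 days from Mar 16, 2016 (when the loss occurs) gives a deadline of Jul 1, 2016; completed Jun 30, 2016, before the deadline.
Step 3 — must wait 15 days from Jul 20, 2016 (end of the 20-day comment period, which began when the supporting inventory is provided on Jun 30, 2016), so not before Aug 4, 2016; Aug 5, 2016 is on or after that date.
Step 4 — counting 30 days from Aug 19, 2016 (end of the 14-day objection period, which began when the property is made available on Aug 5, 2016) gives a deadline of Sep 18, 2016; Aug 22, 2016 is within that limit.
Step 5 — 22 and 53 days from Aug 22, 2016 (when the examination under oath is completed) are Sep 13, 2016 and Oct 14, 2016 respectively; done Sep 10, 2016 — 3 days before the window opened.
Later steps need not be reached.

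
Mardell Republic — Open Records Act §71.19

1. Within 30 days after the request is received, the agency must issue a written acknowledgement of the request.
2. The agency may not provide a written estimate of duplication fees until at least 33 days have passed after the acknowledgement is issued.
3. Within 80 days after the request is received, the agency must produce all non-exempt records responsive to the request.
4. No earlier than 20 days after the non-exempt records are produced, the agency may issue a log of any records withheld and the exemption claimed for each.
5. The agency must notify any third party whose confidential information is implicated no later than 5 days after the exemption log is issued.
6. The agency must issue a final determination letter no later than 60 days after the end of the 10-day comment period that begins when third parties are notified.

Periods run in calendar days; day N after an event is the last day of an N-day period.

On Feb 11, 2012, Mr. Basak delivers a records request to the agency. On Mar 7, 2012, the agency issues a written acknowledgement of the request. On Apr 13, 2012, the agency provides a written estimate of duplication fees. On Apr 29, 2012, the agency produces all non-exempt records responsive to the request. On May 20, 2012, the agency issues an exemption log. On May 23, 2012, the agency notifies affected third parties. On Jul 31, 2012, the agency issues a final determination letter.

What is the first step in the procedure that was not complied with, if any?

(1) due by Feb 11, 2012 + 30 days = Mar 12, 2012; Mar 7, 2012 is within that limit.
(2) permitted from Mar 7, 2012 + 33 days = Apr 9, 2012 onward; Apr 13, 2012 is on or after that date.
(3) due by Feb 11, 2012 + 80 days = May 1, 2012; completed Apr 29, 2012, before the deadline.
(4) permitted from Apr 29, 2012 + 20 days = May 19, 2012 onward; May 20, 2012 is on or after that date.
(5) due by May 20, 2012 + 5 days = May 25, 2012; completed May 23, 2012, before the deadline.
(6) due by Jun 2, 2012 + 60 days = Aug 1, 2012; done Jul 31, 2012 — timely.

None — every step was satisfied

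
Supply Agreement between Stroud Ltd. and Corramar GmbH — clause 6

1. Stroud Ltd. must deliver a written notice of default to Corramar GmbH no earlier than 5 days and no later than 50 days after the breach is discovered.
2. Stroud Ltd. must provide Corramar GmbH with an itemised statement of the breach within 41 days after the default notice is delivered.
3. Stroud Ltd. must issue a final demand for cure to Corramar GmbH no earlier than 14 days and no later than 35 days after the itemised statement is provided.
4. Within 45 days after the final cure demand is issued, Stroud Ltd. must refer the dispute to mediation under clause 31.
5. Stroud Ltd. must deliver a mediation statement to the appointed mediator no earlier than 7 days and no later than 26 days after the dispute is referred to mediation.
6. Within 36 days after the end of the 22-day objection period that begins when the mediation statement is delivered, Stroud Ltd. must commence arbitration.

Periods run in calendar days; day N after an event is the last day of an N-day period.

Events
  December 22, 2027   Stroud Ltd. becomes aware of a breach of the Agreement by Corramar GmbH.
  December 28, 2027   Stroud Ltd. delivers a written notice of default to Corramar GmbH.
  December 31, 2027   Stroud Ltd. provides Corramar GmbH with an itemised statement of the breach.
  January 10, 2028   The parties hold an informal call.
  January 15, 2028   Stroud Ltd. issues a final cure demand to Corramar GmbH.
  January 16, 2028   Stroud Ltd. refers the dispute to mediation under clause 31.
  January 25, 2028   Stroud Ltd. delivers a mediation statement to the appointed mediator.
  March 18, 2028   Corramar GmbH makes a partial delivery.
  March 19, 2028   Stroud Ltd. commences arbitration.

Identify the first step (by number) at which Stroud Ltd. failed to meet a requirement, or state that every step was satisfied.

None — every step was satisfied

(1) the permitted window runs from December 22, 2027 + 5 = December 27, 2027 to December 22, 2027 + 50 = February 10, 2028; done December 28, 2027, which is between those dates.
(2) due by December 28, 2027 + 41 days = February 7, 2028; done December 31, 2027 — timely.
(3) the permitted window runs from December 31, 2027 + 14 = January 14, 2028 to December 31, 2027 + 35 = February 4, 2028; done January 15, 2028 — within the window.
(4) due by January 15, 2028 + 45 days = February 29, 2028; January 16, 2028 is within that limit.
(5) the permitted window runs from January 16, 2028 + 7 = January 23, 2028 to January 16, 2028 + 26 = February 11, 2028; January 25, 2028 falls inside that range.
(6) due by February 16, 2028 + 36 days = March 23, 2028; done March 19, 2028 — timely.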